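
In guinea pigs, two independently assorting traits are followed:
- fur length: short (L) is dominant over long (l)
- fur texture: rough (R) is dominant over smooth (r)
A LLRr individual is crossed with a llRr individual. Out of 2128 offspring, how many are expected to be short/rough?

Dihybrid cross LLRr × llRr — consider each gene separately:
fur length: LL × ll → 4 Ll → 4 L_ (out of 4)
fur texture: Rr × Rr → 1 RR, 2 Rr, 1 rr → 3 R_ : 1 rr (out of 4)
Combine (counts out of 4 × 4 = 16): short/rough (L_R_) = 4×3 = 12; short/smooth (L_rr) = 4×1 = 4
Phenotype counts (out of 16): 12 short/rough, 4 short/smooth
short/rough: 12 out of 16 → fraction 3/4
Expected count = 3/4 × 2128 = 1596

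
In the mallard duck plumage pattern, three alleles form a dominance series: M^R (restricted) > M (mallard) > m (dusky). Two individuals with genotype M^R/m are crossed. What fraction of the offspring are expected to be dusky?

Cross: M^R/m × M^R/m
Allele dominance: M^R > M > m
Offspring genotypes: 1 M^R/M^R, 2 M^R/m, 1 m/m
Phenotype counts: 3 restricted, 1 dusky
dusky: 1 out of 4
Probability: 1/4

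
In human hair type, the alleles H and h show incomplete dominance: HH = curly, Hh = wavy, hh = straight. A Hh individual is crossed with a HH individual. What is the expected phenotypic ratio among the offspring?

Punnett square for Hh × HH:
Offspring genotypes: 2 HH, 2 Hh
Phenotype counts: 2 curly, 2 wavy
Ratio: 1 curly : 1 wavy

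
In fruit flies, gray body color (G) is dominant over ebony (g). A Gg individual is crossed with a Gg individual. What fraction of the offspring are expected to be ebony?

Punnett square for Gg × Gg:
Offspring genotypes: 1 GG, 2 Gg, 1 gg
gray: 3, ebony: 1
ebony: 1 out of 4
Probability: 1/4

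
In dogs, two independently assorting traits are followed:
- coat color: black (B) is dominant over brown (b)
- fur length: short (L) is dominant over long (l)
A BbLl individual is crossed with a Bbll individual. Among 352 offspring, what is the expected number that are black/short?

Dihybrid cross BbLl × Bbll — consider each gene separately:
coat color: Bb × Bb → 1 BB, 2 Bb, 1 bb → 3 B_ : 1 bb (out of 4)
fur length: Ll × ll → 2 Ll, 2 ll → 2 L_ : 2 ll (out of 4)
Combine (counts out of 4 × 4 = 16): black/short (B_L_) = 3×2 = 6; black/long (B_ll) = 3×2 = 6; brown/short (bbL_) = 1×2 = 2; brown/long (bbll) = 1×2 = 2
Phenotype counts (out of 16): 6 black/short, 6 black/long, 2 brown/short, 2 brown/long
black/short: 6 out of 16 → fraction 3/8
Expected count = 3/8 × 352 = 132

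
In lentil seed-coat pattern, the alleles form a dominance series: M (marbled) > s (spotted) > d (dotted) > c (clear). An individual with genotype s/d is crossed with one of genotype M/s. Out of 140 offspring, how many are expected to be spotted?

Cross: s/d × M/s
Allele dominance: M > s > d > c
Offspring genotypes: 1 M/s, 1 s/s, 1 M/d, 1 s/d
Phenotype counts: 2 marbled, 2 spotted
spotted: 2 out of 4 → fraction 1/2
Expected count = 1/2 × 140 = 70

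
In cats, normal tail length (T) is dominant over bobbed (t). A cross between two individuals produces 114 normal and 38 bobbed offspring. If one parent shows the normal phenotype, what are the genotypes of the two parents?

Observed offspring: 114 normal, 38 bobbed
The observed ratio simplifies to 3:1. Bobbed (tt) offspring appear, so each parent must contribute one t allele. The parent stated to show normal carries T, so it is Tt. The other parent is then either Tt or tt: Tt × tt would give a 1:1 split, whereas Tt × Tt gives 3:1 — matching the data. So both parents are heterozygous (Tt × Tt).
Parent genotypes: Tt × Tt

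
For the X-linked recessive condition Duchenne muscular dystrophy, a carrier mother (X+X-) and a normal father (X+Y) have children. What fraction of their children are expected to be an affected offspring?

Cross: X+X- × X+Y
Offspring: 1 X+X+, 1 X+Y, 1 X+X-, 1 X-Y
Probability of an affected offspring: 1/4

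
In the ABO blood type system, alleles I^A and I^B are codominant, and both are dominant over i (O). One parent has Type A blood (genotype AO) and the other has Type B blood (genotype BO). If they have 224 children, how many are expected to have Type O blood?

Cross: AO × BO
Possible offspring genotypes: 1 AB, 1 AO, 1 BO, 1 OO
Blood type counts: 1 Type AB, 1 Type A, 1 Type B, 1 Type O
Probability of Type O: 1/4
Expected count = 1/4 × 224 = 56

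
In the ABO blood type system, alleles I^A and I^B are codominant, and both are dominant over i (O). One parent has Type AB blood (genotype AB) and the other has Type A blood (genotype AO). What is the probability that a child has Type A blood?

Cross: AB × AO
Possible offspring genotypes: 1 AA, 1 AO, 1 AB, 1 BO
Blood type counts: 2 Type A, 1 Type AB, 1 Type B
Probability of Type A: 2/4 = 1/2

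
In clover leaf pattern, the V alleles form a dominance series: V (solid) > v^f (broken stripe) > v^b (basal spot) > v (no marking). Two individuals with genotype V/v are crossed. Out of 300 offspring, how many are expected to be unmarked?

Cross: V/v × V/v
Allele dominance: V > v^f > v^b > v
Offspring genotypes: 1 V/V, 2 V/v, 1 v/v
Phenotype counts: 3 solid, 1 unmarked
unmarked: 1 out of 4 → fraction 1/4
Expected count = 1/4 × 300 = 75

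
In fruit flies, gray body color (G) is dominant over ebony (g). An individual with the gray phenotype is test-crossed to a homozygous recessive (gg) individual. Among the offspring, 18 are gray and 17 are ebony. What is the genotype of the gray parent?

Test cross: ? × gg
Offspring: 18 gray, 17 ebony — approximately 1:1.
A 1:1 ratio in a test cross indicates the unknown parent is heterozygous (Gg).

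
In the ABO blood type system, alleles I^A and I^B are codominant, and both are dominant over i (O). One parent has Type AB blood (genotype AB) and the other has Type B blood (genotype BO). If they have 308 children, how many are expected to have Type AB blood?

Cross: AB × BO
Possible offspring genotypes: 1 AB, 1 AO, 1 BB, 1 BO
Blood type counts: 1 Type AB, 1 Type A, 2 Type B
Probability of Type AB: 1/4
Expected count = 1/4 × 308 = 77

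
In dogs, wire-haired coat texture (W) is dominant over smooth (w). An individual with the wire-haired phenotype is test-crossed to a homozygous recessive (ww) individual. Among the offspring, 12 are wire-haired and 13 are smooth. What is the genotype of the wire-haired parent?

Test cross: ? × ww
Offspring: 12 wire-haired, 13 smooth — approximately 1:1.
A 1:1 ratio in a test cross indicates the unknown parent is heterozygous (Ww).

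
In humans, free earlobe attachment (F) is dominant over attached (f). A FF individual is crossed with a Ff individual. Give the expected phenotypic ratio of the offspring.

Punnett square for FF × Ff:
Offspring genotypes: 2 FF, 2 Ff
free: 4, attached: 0
Ratio: all free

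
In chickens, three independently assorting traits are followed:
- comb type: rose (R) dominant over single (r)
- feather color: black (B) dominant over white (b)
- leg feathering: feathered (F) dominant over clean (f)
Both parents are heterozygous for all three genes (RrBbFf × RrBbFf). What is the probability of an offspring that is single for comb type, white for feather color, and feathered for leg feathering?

Trihybrid cross: RrBbFf × RrBbFf
Each trait segregates independently with a 3:1 phenotypic ratio, so each gene contributes 3/4 (dominant) or 1/4 (recessive).
Target: single (comb type), white (feather color), feathered (leg feathering)
Probability = product of independent per-trait probabilities
= 1/4 × 1/4 × 3/4 = 3/64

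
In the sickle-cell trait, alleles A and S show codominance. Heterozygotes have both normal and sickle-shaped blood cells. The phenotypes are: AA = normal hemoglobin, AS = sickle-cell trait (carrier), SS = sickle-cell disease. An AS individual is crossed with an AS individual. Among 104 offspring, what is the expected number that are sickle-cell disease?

Punnett square for AS × AS:
Offspring genotypes: 1 AA, 2 AS, 1 SS
Phenotype counts: 1 normal hemoglobin, 2 sickle-cell trait (carrier), 1 sickle-cell disease
sickle-cell disease: 1 out of 4 → fraction 1/4
Expected count = 1/4 × 104 = 26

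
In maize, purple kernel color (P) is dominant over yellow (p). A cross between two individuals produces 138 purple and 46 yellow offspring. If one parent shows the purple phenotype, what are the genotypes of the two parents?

Observed offspring: 138 purple, 46 yellow
The observed ratio simplifies to 3:1. Yellow (pp) offspring appear, so each parent must contribute one p allele. The parent stated to show purple carries P, so it is Pp. The other parent is then either Pp or pp: Pp × pp would give a 1:1 split, whereas Pp × Pp gives 3:1 — matching the data. So both parents are heterozygous (Pp × Pp).
Parent genotypes: Pp × Pp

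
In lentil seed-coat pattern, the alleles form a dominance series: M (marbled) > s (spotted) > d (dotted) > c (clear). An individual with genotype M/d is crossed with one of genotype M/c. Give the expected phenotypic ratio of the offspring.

Cross: M/d × M/c
Allele dominance: M > s > d > c
Offspring genotypes: 1 M/M, 1 M/c, 1 M/d, 1 d/c
Phenotype counts: 3 marbled, 1 dotted
Ratio: 3 marbled : 1 dotted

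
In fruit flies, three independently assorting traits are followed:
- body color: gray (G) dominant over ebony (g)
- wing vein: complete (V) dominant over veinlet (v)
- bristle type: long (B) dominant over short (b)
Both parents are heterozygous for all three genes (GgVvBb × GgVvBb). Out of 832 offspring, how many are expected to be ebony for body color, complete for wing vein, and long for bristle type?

Trihybrid cross: GgVvBb × GgVvBb
Each trait segregates independently with a 3:1 phenotypic ratio, so each gene contributes 3/4 (dominant) or 1/4 (recessive).
Target: ebony (body color), complete (wing vein), long (bristle type)
Probability = product of independent per-trait probabilities
= 1/4 × 3/4 × 3/4 = 9/64
Expected count = 9/64 × 832 = 117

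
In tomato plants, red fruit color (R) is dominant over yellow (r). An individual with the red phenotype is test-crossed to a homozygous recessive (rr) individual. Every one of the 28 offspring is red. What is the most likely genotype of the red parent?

Test cross: ? × rr
All offspring are red.
If the unknown parent were heterozygous (Rr), about half of 28 offspring would be yellow; none are. The unknown parent is most likely homozygous dominant (RR).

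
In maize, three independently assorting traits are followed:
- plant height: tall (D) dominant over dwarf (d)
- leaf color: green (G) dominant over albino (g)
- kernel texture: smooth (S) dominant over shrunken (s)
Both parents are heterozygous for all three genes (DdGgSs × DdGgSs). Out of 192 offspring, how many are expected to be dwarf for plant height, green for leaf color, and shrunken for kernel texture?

Trihybrid cross: DdGgSs × DdGgSs
Each trait segregates independently with a 3:1 phenotypic ratio, so each gene contributes 3/4 (dominant) or 1/4 (recessive).
Target: dwarf (plant height), green (leaf color), shrunken (kernel texture)
Probability = product of independent per-trait probabilities
= 1/4 × 3/4 × 1/4 = 3/64
Expected count = 3/64 × 192 = 9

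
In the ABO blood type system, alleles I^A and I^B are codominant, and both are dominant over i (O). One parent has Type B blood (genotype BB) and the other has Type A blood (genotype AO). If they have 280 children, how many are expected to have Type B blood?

Cross: BB × AO
Possible offspring genotypes: 2 AB, 2 BO
Blood type counts: 2 Type AB, 2 Type B
Probability of Type B: 2/4 = 1/2
Expected count = 1/2 × 280 = 140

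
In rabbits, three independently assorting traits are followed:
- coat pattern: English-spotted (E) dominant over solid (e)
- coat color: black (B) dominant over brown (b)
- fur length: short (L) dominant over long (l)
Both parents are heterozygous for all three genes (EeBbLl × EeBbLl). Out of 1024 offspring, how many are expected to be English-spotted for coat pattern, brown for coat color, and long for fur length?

Trihybrid cross: EeBbLl × EeBbLl
Each trait segregates independently with a 3:1 phenotypic ratio, so each gene contributes 3/4 (dominant) or 1/4 (recessive).
Target: English-spotted (coat pattern), brown (coat color), long (fur length)
Probability = product of independent per-trait probabilities
= 3/4 × 1/4 × 1/4 = 3/64
Expected count = 3/64 × 1024 = 48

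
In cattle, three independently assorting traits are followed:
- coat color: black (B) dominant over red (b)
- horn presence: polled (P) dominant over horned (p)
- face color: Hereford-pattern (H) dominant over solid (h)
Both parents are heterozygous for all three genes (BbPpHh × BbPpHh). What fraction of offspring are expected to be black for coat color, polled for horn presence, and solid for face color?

Trihybrid cross: BbPpHh × BbPpHh
Each trait segregates independently with a 3:1 phenotypic ratio, so each gene contributes 3/4 (dominant) or 1/4 (recessive).
Target: black (coat color), polled (horn presence), solid (face color)
Probability = product of independent per-trait probabilities
= 3/4 × 3/4 × 1/4 = 9/64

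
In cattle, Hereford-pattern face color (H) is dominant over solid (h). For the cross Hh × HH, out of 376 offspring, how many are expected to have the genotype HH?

Punnett square for Hh × HH:
Offspring genotypes: 2 HH, 2 Hh
Total offspring: 4
Count with target: 2
Probability: 2/4 = 1/2
Expected count = 1/2 × 376 = 188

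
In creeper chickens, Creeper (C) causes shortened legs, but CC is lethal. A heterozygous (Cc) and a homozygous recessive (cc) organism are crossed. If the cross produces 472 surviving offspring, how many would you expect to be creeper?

Cross: Cc × cc
Punnett square offspring (before lethality): 2 Cc, 2 cc
No CC offspring are produced in this cross.
creeper: 2 out of 4 → fraction 1/2
Expected count = 1/2 × 472 = 236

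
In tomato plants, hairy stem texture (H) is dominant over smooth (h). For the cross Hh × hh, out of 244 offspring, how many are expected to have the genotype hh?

Punnett square for Hh × hh:
Offspring genotypes: 2 Hh, 2 hh
Total offspring: 4
Count with target: 2
Probability: 2/4 = 1/2
Expected count = 1/2 × 244 = 122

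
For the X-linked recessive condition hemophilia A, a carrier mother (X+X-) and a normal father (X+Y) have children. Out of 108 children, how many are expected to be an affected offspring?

Cross: X+X- × X+Y
Offspring: 1 X+X+, 1 X+Y, 1 X+X-, 1 X-Y
Probability of an affected offspring: 1/4
Expected count = 1/4 × 108 = 27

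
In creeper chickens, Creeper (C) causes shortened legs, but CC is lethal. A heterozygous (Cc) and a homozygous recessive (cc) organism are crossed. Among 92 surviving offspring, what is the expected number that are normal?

Cross: Cc × cc
Punnett square offspring (before lethality): 2 Cc, 2 cc
No CC offspring are produced in this cross.
normal: 2 out of 4 → fraction 1/2
Expected count = 1/2 × 92 = 46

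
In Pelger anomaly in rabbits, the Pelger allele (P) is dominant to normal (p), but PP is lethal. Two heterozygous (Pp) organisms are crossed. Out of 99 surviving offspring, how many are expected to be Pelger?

Cross: Pp × Pp
Punnett square offspring (before lethality): 1 PP, 2 Pp, 1 pp
The PP genotype is lethal (embryos die); surviving offspring: 2 Pp, 1 pp
Pelger: 2 out of 3 → fraction 2/3
Expected count = 2/3 × 99 = 66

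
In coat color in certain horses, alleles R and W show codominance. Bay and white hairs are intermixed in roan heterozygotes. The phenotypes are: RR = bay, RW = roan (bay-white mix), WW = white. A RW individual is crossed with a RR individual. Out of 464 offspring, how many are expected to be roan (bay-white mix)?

Punnett square for RW × RR:
Offspring genotypes: 2 RR, 2 RW
Phenotype counts: 2 bay, 2 roan (bay-white mix)
roan (bay-white mix): 2 out of 4 → fraction 1/2
Expected count = 1/2 × 464 = 232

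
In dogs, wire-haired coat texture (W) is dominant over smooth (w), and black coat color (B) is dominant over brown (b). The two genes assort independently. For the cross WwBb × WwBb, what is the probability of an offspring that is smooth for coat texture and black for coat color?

Dihybrid cross WwBb × WwBb — consider each gene separately:
coat texture: Ww × Ww → 1 WW, 2 Ww, 1 ww → 3 W_ : 1 ww (out of 4)
coat color: Bb × Bb → 1 BB, 2 Bb, 1 bb → 3 B_ : 1 bb (out of 4)
Looking for: smooth (ww) and black (B_)
P(smooth) = 1/4, P(black) = 3/4
P(both) = 1/4 × 3/4 = 3/16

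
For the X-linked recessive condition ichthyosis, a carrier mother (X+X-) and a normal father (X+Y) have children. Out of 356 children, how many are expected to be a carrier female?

Cross: X+X- × X+Y
Offspring: 1 X+X+, 1 X+Y, 1 X+X-, 1 X-Y
Probability of a carrier female: 1/4
Expected count = 1/4 × 356 = 89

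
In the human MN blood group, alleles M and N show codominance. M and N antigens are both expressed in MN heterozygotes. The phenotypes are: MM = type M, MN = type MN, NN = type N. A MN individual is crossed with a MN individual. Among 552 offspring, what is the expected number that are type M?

Punnett square for MN × MN:
Offspring genotypes: 1 MM, 2 MN, 1 NN
Phenotype counts: 1 type M, 2 type MN, 1 type N
type M: 1 out of 4 → fraction 1/4
Expected count = 1/4 × 552 = 138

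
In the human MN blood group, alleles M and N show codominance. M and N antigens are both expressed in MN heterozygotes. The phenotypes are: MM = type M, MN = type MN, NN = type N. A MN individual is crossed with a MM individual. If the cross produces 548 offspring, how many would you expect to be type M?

Punnett square for MN × MM:
Offspring genotypes: 2 MM, 2 MN
Phenotype counts: 2 type M, 2 type MN
type M: 2 out of 4 → fraction 1/2
Expected count = 1/2 × 548 = 274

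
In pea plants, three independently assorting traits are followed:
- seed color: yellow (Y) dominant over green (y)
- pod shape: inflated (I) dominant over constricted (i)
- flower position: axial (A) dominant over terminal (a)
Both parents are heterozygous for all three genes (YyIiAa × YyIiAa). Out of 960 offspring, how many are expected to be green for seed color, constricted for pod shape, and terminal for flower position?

Trihybrid cross: YyIiAa × YyIiAa
Each trait segregates independently with a 3:1 phenotypic ratio, so each gene contributes 3/4 (dominant) or 1/4 (recessive).
Target: green (seed color), constricted (pod shape), terminal (flower position)
Probability = product of independent per-trait probabilities
= 1/4 × 1/4 × 1/4 = 1/64
Expected count = 1/64 × 960 = 15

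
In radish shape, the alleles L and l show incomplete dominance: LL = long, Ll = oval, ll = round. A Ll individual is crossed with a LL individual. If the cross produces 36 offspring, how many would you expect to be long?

Punnett square for Ll × LL:
Offspring genotypes: 2 LL, 2 Ll
Phenotype counts: 2 long, 2 oval
long: 2 out of 4 → fraction 1/2
Expected count = 1/2 × 36 = 18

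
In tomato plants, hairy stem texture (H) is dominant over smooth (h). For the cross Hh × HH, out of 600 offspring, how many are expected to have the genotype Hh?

Punnett square for Hh × HH:
Offspring genotypes: 2 HH, 2 Hh
Total offspring: 4
Count with target: 2
Probability: 2/4 = 1/2
Expected count = 1/2 × 600 = 300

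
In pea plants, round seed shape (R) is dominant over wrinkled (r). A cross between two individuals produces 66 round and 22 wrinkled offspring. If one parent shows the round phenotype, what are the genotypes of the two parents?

Observed offspring: 66 round, 22 wrinkled
The observed ratio simplifies to 3:1. Wrinkled (rr) offspring appear, so each parent must contribute one r allele. The parent stated to show round carries R, so it is Rr. The other parent is then either Rr or rr: Rr × rr would give a 1:1 split, whereas Rr × Rr gives 3:1 — matching the data. So both parents are heterozygous (Rr × Rr).
Parent genotypes: Rr × Rr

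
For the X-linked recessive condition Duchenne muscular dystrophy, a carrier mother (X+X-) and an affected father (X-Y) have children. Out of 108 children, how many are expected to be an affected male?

Cross: X+X- × X-Y
Offspring: 1 X+X-, 1 X+Y, 1 X-X-, 1 X-Y
Probability of an affected male: 1/4
Expected count = 1/4 × 108 = 27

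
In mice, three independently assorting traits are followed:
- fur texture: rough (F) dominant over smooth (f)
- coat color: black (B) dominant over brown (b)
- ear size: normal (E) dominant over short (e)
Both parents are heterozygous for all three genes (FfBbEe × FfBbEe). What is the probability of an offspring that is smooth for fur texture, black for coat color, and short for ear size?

Trihybrid cross: FfBbEe × FfBbEe
Each trait segregates independently with a 3:1 phenotypic ratio, so each gene contributes 3/4 (dominant) or 1/4 (recessive).
Target: smooth (fur texture), black (coat color), short (ear size)
Probability = product of independent per-trait probabilities
= 1/4 × 3/4 × 1/4 = 3/64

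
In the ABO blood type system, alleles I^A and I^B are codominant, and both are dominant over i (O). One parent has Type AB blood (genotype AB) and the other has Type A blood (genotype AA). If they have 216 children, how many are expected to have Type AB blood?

Cross: AB × AA
Possible offspring genotypes: 2 AA, 2 AB
Blood type counts: 2 Type A, 2 Type AB
Probability of Type AB: 2/4 = 1/2
Expected count = 1/2 × 216 = 108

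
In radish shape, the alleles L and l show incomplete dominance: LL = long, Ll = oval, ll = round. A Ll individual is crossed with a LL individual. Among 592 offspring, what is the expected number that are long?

Punnett square for Ll × LL:
Offspring genotypes: 2 LL, 2 Ll
Phenotype counts: 2 long, 2 oval
long: 2 out of 4 → fraction 1/2
Expected count = 1/2 × 592 = 296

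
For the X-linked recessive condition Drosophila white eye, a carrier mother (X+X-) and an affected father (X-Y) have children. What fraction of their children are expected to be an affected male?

Cross: X+X- × X-Y
Offspring: 1 X+X-, 1 X+Y, 1 X-X-, 1 X-Y
Probability of an affected male: 1/4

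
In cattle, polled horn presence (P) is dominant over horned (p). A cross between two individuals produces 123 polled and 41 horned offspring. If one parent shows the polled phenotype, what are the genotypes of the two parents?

Observed offspring: 123 polled, 41 horned
The observed ratio simplifies to 3:1. Horned (pp) offspring appear, so each parent must contribute one p allele. The parent stated to show polled carries P, so it is Pp. The other parent is then either Pp or pp: Pp × pp would give a 1:1 split, whereas Pp × Pp gives 3:1 — matching the data. So both parents are heterozygous (Pp × Pp).
Parent genotypes: Pp × Pp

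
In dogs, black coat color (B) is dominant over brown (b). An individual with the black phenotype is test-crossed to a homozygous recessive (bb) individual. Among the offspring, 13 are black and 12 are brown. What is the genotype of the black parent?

Test cross: ? × bb
Offspring: 13 black, 12 brown — approximately 1:1.
A 1:1 ratio in a test cross indicates the unknown parent is heterozygous (Bb).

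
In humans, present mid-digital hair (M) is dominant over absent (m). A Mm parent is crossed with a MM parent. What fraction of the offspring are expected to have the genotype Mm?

Punnett square for Mm × MM:
Offspring genotypes: 2 MM, 2 Mm
Total offspring: 4
Count with target: 2
Probability: 2/4 = 1/2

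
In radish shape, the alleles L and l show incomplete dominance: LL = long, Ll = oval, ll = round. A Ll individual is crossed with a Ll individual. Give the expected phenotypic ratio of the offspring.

Punnett square for Ll × Ll:
Offspring genotypes: 1 LL, 2 Ll, 1 ll
Phenotype counts: 1 long, 2 oval, 1 round
Ratio: 1 long : 2 oval : 1 round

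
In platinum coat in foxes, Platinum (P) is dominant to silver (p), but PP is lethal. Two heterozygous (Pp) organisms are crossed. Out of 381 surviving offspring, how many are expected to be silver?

Cross: Pp × Pp
Punnett square offspring (before lethality): 1 PP, 2 Pp, 1 pp
The PP genotype is lethal (embryos die); surviving offspring: 2 Pp, 1 pp
silver: 1 out of 3 → fraction 1/3
Expected count = 1/3 × 381 = 127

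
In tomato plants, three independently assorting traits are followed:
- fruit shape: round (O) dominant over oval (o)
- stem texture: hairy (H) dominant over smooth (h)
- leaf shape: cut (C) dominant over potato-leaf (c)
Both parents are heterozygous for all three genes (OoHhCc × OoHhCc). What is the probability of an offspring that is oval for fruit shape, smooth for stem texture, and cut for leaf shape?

Trihybrid cross: OoHhCc × OoHhCc
Each trait segregates independently with a 3:1 phenotypic ratio, so each gene contributes 3/4 (dominant) or 1/4 (recessive).
Target: oval (fruit shape), smooth (stem texture), cut (leaf shape)
Probability = product of independent per-trait probabilities
= 1/4 × 1/4 × 3/4 = 3/64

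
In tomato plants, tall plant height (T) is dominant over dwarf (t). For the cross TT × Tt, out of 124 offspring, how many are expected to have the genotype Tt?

Punnett square for TT × Tt:
Offspring genotypes: 2 TT, 2 Tt
Total offspring: 4
Count with target: 2
Probability: 2/4 = 1/2
Expected count = 1/2 × 124 = 62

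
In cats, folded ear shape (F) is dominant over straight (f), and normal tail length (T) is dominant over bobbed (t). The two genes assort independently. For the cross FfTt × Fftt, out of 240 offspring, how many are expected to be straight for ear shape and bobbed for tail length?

Dihybrid cross FfTt × Fftt — consider each gene separately:
ear shape: Ff × Ff → 1 FF, 2 Ff, 1 ff → 3 F_ : 1 ff (out of 4)
tail length: Tt × tt → 2 Tt, 2 tt → 2 T_ : 2 tt (out of 4)
Looking for: straight (ff) and bobbed (tt)
P(straight) = 1/4, P(bobbed) = 2/4
P(both) = 1/4 × 2/4 = 2/16 = 1/8
Expected count = 1/8 × 240 = 30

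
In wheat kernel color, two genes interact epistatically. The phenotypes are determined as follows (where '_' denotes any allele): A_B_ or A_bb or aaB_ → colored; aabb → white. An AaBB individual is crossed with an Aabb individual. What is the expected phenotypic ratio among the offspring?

Cross: AaBB × Aabb — consider each gene separately:
A gene: Aa × Aa → 1 AA, 2 Aa, 1 aa → 3 A_ : 1 aa (out of 4)
B gene: BB × bb → 4 Bb → 4 B_ (out of 4)
Genotype classes (out of 4 × 4 = 16): A_B_ = 3×4 = 12; aaB_ = 1×4 = 4
Apply the phenotype rules: A_B_ (12) + aaB_ (4) → colored
Phenotype counts (out of 16): 16 colored
Ratio: all colored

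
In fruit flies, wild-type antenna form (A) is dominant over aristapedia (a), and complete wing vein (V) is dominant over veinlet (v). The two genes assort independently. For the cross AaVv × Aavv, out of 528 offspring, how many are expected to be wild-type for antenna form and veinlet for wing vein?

Dihybrid cross AaVv × Aavv — consider each gene separately:
antenna form: Aa × Aa → 1 AA, 2 Aa, 1 aa → 3 A_ : 1 aa (out of 4)
wing vein: Vv × vv → 2 Vv, 2 vv → 2 V_ : 2 vv (out of 4)
Looking for: wild-type (A_) and veinlet (vv)
P(wild-type) = 3/4, P(veinlet) = 2/4
P(both) = 3/4 × 2/4 = 6/16 = 3/8
Expected count = 3/8 × 528 = 198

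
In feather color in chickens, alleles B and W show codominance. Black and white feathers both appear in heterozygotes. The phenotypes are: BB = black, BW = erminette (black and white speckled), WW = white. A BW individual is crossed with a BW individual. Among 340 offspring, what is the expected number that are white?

Punnett square for BW × BW:
Offspring genotypes: 1 BB, 2 BW, 1 WW
Phenotype counts: 1 black, 2 erminette (black and white speckled), 1 white
white: 1 out of 4 → fraction 1/4
Expected count = 1/4 × 340 = 85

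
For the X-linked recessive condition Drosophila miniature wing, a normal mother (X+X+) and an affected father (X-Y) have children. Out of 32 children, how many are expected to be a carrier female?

Cross: X+X+ × X-Y
Offspring: 2 X+X-, 2 X+Y
Probability of a carrier female: 2/4 = 1/2
Expected count = 1/2 × 32 = 16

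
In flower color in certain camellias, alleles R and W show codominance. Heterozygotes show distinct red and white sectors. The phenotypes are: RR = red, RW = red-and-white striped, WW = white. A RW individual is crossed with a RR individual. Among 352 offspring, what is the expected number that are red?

Punnett square for RW × RR:
Offspring genotypes: 2 RR, 2 RW
Phenotype counts: 2 red, 2 red-and-white striped
red: 2 out of 4 → fraction 1/2
Expected count = 1/2 × 352 = 176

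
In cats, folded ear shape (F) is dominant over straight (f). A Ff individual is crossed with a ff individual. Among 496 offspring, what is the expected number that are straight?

Punnett square for Ff × ff:
Offspring genotypes: 2 Ff, 2 ff
folded: 2, straight: 2
straight: 2 out of 4 → fraction 1/2
Expected count = 1/2 × 496 = 248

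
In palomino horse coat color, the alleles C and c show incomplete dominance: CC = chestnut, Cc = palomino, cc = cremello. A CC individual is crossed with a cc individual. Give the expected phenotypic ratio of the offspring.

Punnett square for CC × cc:
Offspring genotypes: 4 Cc
Phenotype counts: 4 palomino
Ratio: all palomino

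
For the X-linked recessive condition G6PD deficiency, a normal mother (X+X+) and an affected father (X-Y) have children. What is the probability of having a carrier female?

Cross: X+X+ × X-Y
Offspring: 2 X+X-, 2 X+Y
Probability of a carrier female: 2/4 = 1/2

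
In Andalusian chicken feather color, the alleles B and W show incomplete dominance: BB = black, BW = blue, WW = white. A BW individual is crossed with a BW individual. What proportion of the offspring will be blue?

Punnett square for BW × BW:
Offspring genotypes: 1 BB, 2 BW, 1 WW
Phenotype counts: 1 black, 2 blue, 1 white
blue: 2 out of 4
Probability: 2/4 = 1/2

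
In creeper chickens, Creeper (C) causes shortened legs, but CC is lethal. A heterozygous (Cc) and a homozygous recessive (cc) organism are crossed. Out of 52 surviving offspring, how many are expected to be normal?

Cross: Cc × cc
Punnett square offspring (before lethality): 2 Cc, 2 cc
No CC offspring are produced in this cross.
normal: 2 out of 4 → fraction 1/2
Expected count = 1/2 × 52 = 26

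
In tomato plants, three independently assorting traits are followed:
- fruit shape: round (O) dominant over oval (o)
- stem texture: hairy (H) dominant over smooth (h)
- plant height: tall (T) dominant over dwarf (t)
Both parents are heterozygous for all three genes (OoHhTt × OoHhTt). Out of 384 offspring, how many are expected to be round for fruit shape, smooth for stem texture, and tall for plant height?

Trihybrid cross: OoHhTt × OoHhTt
Each trait segregates independently with a 3:1 phenotypic ratio, so each gene contributes 3/4 (dominant) or 1/4 (recessive).
Target: round (fruit shape), smooth (stem texture), tall (plant height)
Probability = product of independent per-trait probabilities
= 3/4 × 1/4 × 3/4 = 9/64
Expected count = 9/64 × 384 = 54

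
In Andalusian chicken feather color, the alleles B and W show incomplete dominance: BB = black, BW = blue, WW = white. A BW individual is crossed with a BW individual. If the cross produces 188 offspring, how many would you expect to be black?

Punnett square for BW × BW:
Offspring genotypes: 1 BB, 2 BW, 1 WW
Phenotype counts: 1 black, 2 blue, 1 white
black: 1 out of 4 → fraction 1/4
Expected count = 1/4 × 188 = 47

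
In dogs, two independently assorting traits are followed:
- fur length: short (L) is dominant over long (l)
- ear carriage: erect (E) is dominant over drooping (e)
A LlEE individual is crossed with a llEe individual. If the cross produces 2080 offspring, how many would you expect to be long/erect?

Dihybrid cross LlEE × llEe — consider each gene separately:
fur length: Ll × ll → 2 Ll, 2 ll → 2 L_ : 2 ll (out of 4)
ear carriage: EE × Ee → 2 EE, 2 Ee → 4 E_ (out of 4)
Combine (counts out of 4 × 4 = 16): short/erect (L_E_) = 2×4 = 8; long/erect (llE_) = 2×4 = 8
Phenotype counts (out of 16): 8 short/erect, 8 long/erect
long/erect: 8 out of 16 → fraction 1/2
Expected count = 1/2 × 2080 = 1040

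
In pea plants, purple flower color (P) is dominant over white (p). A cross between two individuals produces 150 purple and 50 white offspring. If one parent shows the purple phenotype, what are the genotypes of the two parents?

Observed offspring: 150 purple, 50 white
The observed ratio simplifies to 3:1. White (pp) offspring appear, so each parent must contribute one p allele. The parent stated to show purple carries P, so it is Pp. The other parent is then either Pp or pp: Pp × pp would give a 1:1 split, whereas Pp × Pp gives 3:1 — matching the data. So both parents are heterozygous (Pp × Pp).
Parent genotypes: Pp × Pp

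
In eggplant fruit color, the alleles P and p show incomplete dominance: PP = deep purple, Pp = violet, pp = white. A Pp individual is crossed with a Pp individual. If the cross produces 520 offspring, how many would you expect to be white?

Punnett square for Pp × Pp:
Offspring genotypes: 1 PP, 2 Pp, 1 pp
Phenotype counts: 1 deep purple, 2 violet, 1 white
white: 1 out of 4 → fraction 1/4
Expected count = 1/4 × 520 = 130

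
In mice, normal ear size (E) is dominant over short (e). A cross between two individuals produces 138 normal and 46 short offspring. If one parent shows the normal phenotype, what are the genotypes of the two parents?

Observed offspring: 138 normal, 46 short
The observed ratio simplifies to 3:1. Short (ee) offspring appear, so each parent must contribute one e allele. The parent stated to show normal carries E, so it is Ee. The other parent is then either Ee or ee: Ee × ee would give a 1:1 split, whereas Ee × Ee gives 3:1 — matching the data. So both parents are heterozygous (Ee × Ee).
Parent genotypes: Ee × Ee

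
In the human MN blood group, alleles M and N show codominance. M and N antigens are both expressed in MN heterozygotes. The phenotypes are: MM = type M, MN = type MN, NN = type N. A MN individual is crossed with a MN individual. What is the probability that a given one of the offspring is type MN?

Punnett square for MN × MN:
Offspring genotypes: 1 MM, 2 MN, 1 NN
Phenotype counts: 1 type M, 2 type MN, 1 type N
type MN: 2 out of 4
Probability: 2/4 = 1/2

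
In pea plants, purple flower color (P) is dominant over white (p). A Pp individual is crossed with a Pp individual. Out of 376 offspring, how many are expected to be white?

Punnett square for Pp × Pp:
Offspring genotypes: 1 PP, 2 Pp, 1 pp
purple: 3, white: 1
white: 1 out of 4 → fraction 1/4
Expected count = 1/4 × 376 = 94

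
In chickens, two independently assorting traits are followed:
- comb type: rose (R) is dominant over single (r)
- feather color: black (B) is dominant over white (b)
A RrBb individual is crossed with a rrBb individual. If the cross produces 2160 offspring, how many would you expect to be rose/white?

Dihybrid cross RrBb × rrBb — consider each gene separately:
comb type: Rr × rr → 2 Rr, 2 rr → 2 R_ : 2 rr (out of 4)
feather color: Bb × Bb → 1 BB, 2 Bb, 1 bb → 3 B_ : 1 bb (out of 4)
Combine (counts out of 4 × 4 = 16): rose/black (R_B_) = 2×3 = 6; rose/white (R_bb) = 2×1 = 2; single/black (rrB_) = 2×3 = 6; single/white (rrbb) = 2×1 = 2
Phenotype counts (out of 16): 6 rose/black, 2 rose/white, 6 single/black, 2 single/white
rose/white: 2 out of 16 → fraction 1/8
Expected count = 1/8 × 2160 = 270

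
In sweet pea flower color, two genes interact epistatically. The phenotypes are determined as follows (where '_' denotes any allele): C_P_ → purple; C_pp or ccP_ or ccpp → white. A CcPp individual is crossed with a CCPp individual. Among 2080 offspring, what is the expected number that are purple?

Cross: CcPp × CCPp — consider each gene separately:
C gene: Cc × CC → 2 CC, 2 Cc → 4 C_ (out of 4)
P gene: Pp × Pp → 1 PP, 2 Pp, 1 pp → 3 P_ : 1 pp (out of 4)
Genotype classes (out of 4 × 4 = 16): C_P_ = 4×3 = 12; C_pp = 4×1 = 4
Apply the phenotype rules: C_P_ (12) → purple; C_pp (4) → white
Phenotype counts (out of 16): 12 purple, 4 white
purple: 12 out of 16 → fraction 3/4
Expected count = 3/4 × 2080 = 1560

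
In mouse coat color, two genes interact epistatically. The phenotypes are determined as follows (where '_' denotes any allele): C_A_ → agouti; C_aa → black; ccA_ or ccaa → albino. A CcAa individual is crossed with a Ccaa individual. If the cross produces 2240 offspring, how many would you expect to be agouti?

Cross: CcAa × Ccaa — consider each gene separately:
C gene: Cc × Cc → 1 CC, 2 Cc, 1 cc → 3 C_ : 1 cc (out of 4)
A gene: Aa × aa → 2 Aa, 2 aa → 2 A_ : 2 aa (out of 4)
Genotype classes (out of 4 × 4 = 16): C_A_ = 3×2 = 6; C_aa = 3×2 = 6; ccA_ = 1×2 = 2; ccaa = 1×2 = 2
Apply the phenotype rules: C_A_ (6) → agouti; C_aa (6) → black; ccA_ (2) + ccaa (2) → albino
Phenotype counts (out of 16): 6 agouti, 6 black, 4 albino
agouti: 6 out of 16 → fraction 3/8
Expected count = 3/8 × 2240 = 840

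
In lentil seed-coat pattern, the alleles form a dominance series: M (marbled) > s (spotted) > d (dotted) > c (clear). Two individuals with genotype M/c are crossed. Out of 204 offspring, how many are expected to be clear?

Cross: M/c × M/c
Allele dominance: M > s > d > c
Offspring genotypes: 1 M/M, 2 M/c, 1 c/c
Phenotype counts: 3 marbled, 1 clear
clear: 1 out of 4 → fraction 1/4
Expected count = 1/4 × 204 = 51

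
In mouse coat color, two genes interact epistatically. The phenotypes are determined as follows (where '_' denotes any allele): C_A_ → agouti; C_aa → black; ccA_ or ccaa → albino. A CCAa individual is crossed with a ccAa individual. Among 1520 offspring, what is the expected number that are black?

Cross: CCAa × ccAa — consider each gene separately:
C gene: CC × cc → 4 Cc → 4 C_ (out of 4)
A gene: Aa × Aa → 1 AA, 2 Aa, 1 aa → 3 A_ : 1 aa (out of 4)
Genotype classes (out of 4 × 4 = 16): C_A_ = 4×3 = 12; C_aa = 4×1 = 4
Apply the phenotype rules: C_A_ (12) → agouti; C_aa (4) → black
Phenotype counts (out of 16): 12 agouti, 4 black
black: 4 out of 16 → fraction 1/4
Expected count = 1/4 × 1520 = 380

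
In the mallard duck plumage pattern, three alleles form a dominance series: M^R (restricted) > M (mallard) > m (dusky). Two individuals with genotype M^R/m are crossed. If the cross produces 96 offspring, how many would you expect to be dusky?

Cross: M^R/m × M^R/m
Allele dominance: M^R > M > m
Offspring genotypes: 1 M^R/M^R, 2 M^R/m, 1 m/m
Phenotype counts: 3 restricted, 1 dusky
dusky: 1 out of 4 → fraction 1/4
Expected count = 1/4 × 96 = 24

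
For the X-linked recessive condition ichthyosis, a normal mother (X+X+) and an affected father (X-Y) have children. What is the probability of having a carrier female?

Cross: X+X+ × X-Y
Offspring: 2 X+X-, 2 X+Y
Probability of a carrier female: 2/4 = 1/2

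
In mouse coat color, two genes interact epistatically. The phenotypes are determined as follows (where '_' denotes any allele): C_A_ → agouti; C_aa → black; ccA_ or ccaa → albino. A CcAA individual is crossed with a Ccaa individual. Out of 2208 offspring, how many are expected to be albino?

Cross: CcAA × Ccaa — consider each gene separately:
C gene: Cc × Cc → 1 CC, 2 Cc, 1 cc → 3 C_ : 1 cc (out of 4)
A gene: AA × aa → 4 Aa → 4 A_ (out of 4)
Genotype classes (out of 4 × 4 = 16): C_A_ = 3×4 = 12; ccA_ = 1×4 = 4
Apply the phenotype rules: C_A_ (12) → agouti; ccA_ (4) → albino
Phenotype counts (out of 16): 12 agouti, 4 albino
albino: 4 out of 16 → fraction 1/4
Expected count = 1/4 × 2208 = 552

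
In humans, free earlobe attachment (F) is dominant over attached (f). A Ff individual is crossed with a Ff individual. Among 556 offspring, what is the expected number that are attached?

Punnett square for Ff × Ff:
Offspring genotypes: 1 FF, 2 Ff, 1 ff
free: 3, attached: 1
attached: 1 out of 4 → fraction 1/4
Expected count = 1/4 × 556 = 139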